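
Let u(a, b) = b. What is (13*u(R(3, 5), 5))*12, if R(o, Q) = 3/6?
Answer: 780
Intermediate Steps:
R(o, Q) = ½ (R(o, Q) = 3*(⅙) = ½)
(13*u(R(3, 5), 5))*12 = (13*5)*12 = 65*12 = 780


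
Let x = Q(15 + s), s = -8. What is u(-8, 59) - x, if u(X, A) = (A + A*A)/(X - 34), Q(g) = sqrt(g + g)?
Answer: -590/7 - sqrt(14) ≈ -88.027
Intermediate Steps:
Q(g) = sqrt(2)*sqrt(g) (Q(g) = sqrt(2*g) = sqrt(2)*sqrt(g))
x = sqrt(14) (x = sqrt(2)*sqrt(15 - 8) = sqrt(2)*sqrt(7) = sqrt(14) ≈ 3.7417)
u(X, A) = (A + A**2)/(-34 + X)
u(-8, 59) - x = 59*(1 + 59)/(-34 - 8) - sqrt(14) = 59*60/(-42) - sqrt(14) = 59*(-1/42)*60 - sqrt(14) = -590/7 - sqrt(14)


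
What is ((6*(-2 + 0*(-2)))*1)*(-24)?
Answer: 288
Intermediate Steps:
((6*(-2 + 0*(-2)))*1)*(-24) = ((6*(-2 + 0))*1)*(-24) = ((6*(-2))*1)*(-24) = -12*1*(-24) = -12*(-24) = 288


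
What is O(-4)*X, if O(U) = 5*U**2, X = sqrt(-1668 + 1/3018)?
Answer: 40*I*sqrt(15192681414)/1509 ≈ 3267.3*I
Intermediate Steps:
X = I*sqrt(15192681414)/3018 (X = sqrt(-1668 + 1/3018) = sqrt(-5034023/3018) = I*sqrt(15192681414)/3018 ≈ 40.841*I)
O(-4)*X = (5*(-4)**2)*(I*sqrt(15192681414)/3018) = (5*16)*(I*sqrt(15192681414)/3018) = 80*(I*sqrt(15192681414)/3018) = 40*I*sqrt(15192681414)/1509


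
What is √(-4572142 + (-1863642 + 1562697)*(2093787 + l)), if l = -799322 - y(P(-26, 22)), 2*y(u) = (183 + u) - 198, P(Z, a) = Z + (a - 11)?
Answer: I*√389571855742 ≈ 6.2416e+5*I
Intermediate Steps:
P(Z, a) = -11 + Z + a (P(Z, a) = Z + (-11 + a) = -11 + Z + a)
y(u) = -15/2 + u/2 (y(u) = ((183 + u) - 198)/2 = (-15 + u)/2 = -15/2 + u/2)
l = -799307 (l = -799322 - (-15/2 + (-11 - 26 + 22)/2) = -799322 - (-15/2 + (½)*(-15)) = -799322 - (-15/2 - 15/2) = -799322 - 1*(-15) = -799322 + 15 = -799307)
√(-4572142 + (-1863642 + 1562697)*(2093787 + l)) = √(-4572142 + (-1863642 + 1562697)*(2093787 - 799307)) = √(-4572142 - 300945*1294480) = √(-4572142 - 389567283600) = √(-389571855742) = I*√389571855742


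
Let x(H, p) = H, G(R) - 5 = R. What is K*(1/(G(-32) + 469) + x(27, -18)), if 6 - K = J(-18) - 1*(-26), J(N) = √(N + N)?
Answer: -119350/221 - 35805*I/221 ≈ -540.04 - 162.01*I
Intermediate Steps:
G(R) = 5 + R
J(N) = √2*√N (J(N) = √(2*N) = √2*√N)
K = -20 - 6*I (K = 6 - (√2*√(-18) - 1*(-26)) = 6 - (√2*(3*I*√2) + 26) = 6 - (6*I + 26) = 6 - (26 + 6*I) = 6 + (-26 - 6*I) = -20 - 6*I ≈ -20.0 - 6.0*I)
K*(1/(G(-32) + 469) + x(27, -18)) = (-20 - 6*I)*(1/((5 - 32) + 469) + 27) = (-20 - 6*I)*(1/(-27 + 469) + 27) = (-20 - 6*I)*(1/442 + 27) = (-20 - 6*I)*(11935/442) = -119350/221 - 35805*I/221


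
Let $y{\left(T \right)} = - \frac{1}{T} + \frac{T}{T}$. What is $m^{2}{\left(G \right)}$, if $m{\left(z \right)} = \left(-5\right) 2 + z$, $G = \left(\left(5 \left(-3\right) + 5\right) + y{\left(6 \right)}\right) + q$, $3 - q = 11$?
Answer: $\frac{26569}{36} \approx 738.03$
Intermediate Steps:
$q = -8$ ($q = 3 - 11 = -8$)
$y{\left(T \right)} = 1 - \frac{1}{T}$ ($y{\left(T \right)} = - \frac{1}{T} + 1 = 1 - \frac{1}{T}$)
$G = - \frac{103}{6}$ ($G = \left(\left(5 \left(-3\right) + 5\right) + \frac{-1 + 6}{6}\right) - 8 = \left(\left(-15 + 5\right) + \frac{1}{6} \cdot 5\right) - 8 = \left(-10 + \frac{5}{6}\right) - 8 = - \frac{55}{6} - 8 = - \frac{103}{6} \approx -17.167$)
$m{\left(z \right)} = -10 + z$
$m^{2}{\left(G \right)} = \left(-10 - \frac{103}{6}\right)^{2} = \left(- \frac{163}{6}\right)^{2} = \frac{26569}{36}$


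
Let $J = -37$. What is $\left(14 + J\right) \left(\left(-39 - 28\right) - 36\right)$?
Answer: $2369$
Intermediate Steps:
$\left(14 + J\right) \left(\left(-39 - 28\right) - 36\right) = \left(14 - 37\right) \left(\left(-39 - 28\right) - 36\right) = - 23 \left(\left(-39 - 28\right) - 36\right) = - 23 \left(-67 - 36\right) = \left(-23\right) \left(-103\right) = 2369$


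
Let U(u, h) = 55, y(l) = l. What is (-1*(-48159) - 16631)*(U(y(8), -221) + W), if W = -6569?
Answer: -205373392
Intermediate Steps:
(-1*(-48159) - 16631)*(U(y(8), -221) + W) = (-1*(-48159) - 16631)*(55 - 6569) = (48159 - 16631)*(-6514) = 31528*(-6514) = -205373392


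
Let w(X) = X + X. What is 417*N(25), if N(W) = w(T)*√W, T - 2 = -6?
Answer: -16680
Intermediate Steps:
T = -4 (T = 2 - 6 = -4)
w(X) = 2*X
N(W) = -8*√W (N(W) = (2*(-4))*√W = -8*√W)
417*N(25) = 417*(-8*√25) = 417*(-8*5) = 417*(-40) = -16680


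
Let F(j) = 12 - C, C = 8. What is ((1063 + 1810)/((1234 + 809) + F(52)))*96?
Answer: 275808/2047 ≈ 134.74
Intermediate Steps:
F(j) = 4 (F(j) = 12 - 1*8 = 12 - 8 = 4)
((1063 + 1810)/((1234 + 809) + F(52)))*96 = ((1063 + 1810)/((1234 + 809) + 4))*96 = (2873/(2043 + 4))*96 = (2873/2047)*96 = 275808/2047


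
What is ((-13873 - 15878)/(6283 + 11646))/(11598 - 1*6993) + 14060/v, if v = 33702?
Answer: 193305624083/463756623765 ≈ 0.41683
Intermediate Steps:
((-13873 - 15878)/(6283 + 11646))/(11598 - 1*6993) + 14060/v = ((-13873 - 15878)/(6283 + 11646))/(11598 - 1*6993) + 14060/33702 = (-29751/17929)/(11598 - 6993) + 14060*(1/33702) = -29751*1/17929/4605 + 7030/16851 = -29751/17929*1/4605 + 7030/16851 = -9917/27521015 + 7030/16851 = 193305624083/463756623765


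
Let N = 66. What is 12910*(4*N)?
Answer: 3408240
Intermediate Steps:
12910*(4*N) = 12910*(4*66) = 12910*264 = 3408240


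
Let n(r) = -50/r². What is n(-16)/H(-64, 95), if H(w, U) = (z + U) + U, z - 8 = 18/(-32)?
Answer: -25/25272 ≈ -0.00098924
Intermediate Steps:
z = 119/16 (z = 8 + 18/(-32) = 8 + 18*(-1/32) = 8 - 9/16 = 119/16 ≈ 7.4375)
H(w, U) = 119/16 + 2*U (H(w, U) = (119/16 + U) + U = 119/16 + 2*U)
n(r) = -50/r²
n(-16)/H(-64, 95) = (-50/(-16)²)/(119/16 + 2*95) = (-50*1/256)/(119/16 + 190) = -25/(128*3159/16) = -25/128*16/3159 = -25/25272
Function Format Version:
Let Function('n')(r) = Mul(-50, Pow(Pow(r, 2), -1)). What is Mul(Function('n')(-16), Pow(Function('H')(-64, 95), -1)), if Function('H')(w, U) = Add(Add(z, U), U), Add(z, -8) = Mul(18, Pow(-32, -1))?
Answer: Rational(-25, 25272) ≈ -0.00098924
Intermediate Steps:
z = Rational(119, 16) (z = Add(8, Mul(18, Pow(-32, -1))) = Add(8, Mul(18, Rational(-1, 32))) = Add(8, Rational(-9, 16)) = Rational(119, 16) ≈ 7.4375)
Function('H')(w, U) = Add(Rational(119, 16), Mul(2, U)) (Function('H')(w, U) = Add(Add(Rational(119, 16), U), U) = Add(Rational(119, 16), Mul(2, U)))
Function('n')(r) = Mul(-50, Pow(r, -2))
Mul(Function('n')(-16), Pow(Function('H')(-64, 95), -1)) = Mul(Mul(-50, Pow(-16, -2)), Pow(Add(Rational(119, 16), Mul(2, 95)), -1)) = Mul(Mul(-50, Rational(1, 256)), Pow(Add(Rational(119, 16), 190), -1)) = Mul(Rational(-25, 128), Pow(Rational(3159, 16), -1)) = Mul(Rational(-25, 128), Rational(16, 3159)) = Rational(-25, 25272)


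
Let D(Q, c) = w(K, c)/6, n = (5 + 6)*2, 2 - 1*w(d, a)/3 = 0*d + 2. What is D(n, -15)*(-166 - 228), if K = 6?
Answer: 0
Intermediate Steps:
w(d, a) = 0 (w(d, a) = 6 - 3*(0*d + 2) = 6 - 3*(0 + 2) = 6 - 3*2 = 6 - 6 = 0)
n = 22 (n = 11*2 = 22)
D(Q, c) = 0 (D(Q, c) = 0/6 = 0*(⅙) = 0)
D(n, -15)*(-166 - 228) = 0*(-166 - 228) = 0*(-394) = 0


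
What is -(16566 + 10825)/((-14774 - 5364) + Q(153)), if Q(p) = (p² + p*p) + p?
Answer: -27391/26833 ≈ -1.0208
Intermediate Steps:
Q(p) = p + 2*p² (Q(p) = (p² + p²) + p = 2*p² + p = p + 2*p²)
-(16566 + 10825)/((-14774 - 5364) + Q(153)) = -(16566 + 10825)/((-14774 - 5364) + 153*(1 + 2*153)) = -27391/(-20138 + 153*(1 + 306)) = -27391/(-20138 + 153*307) = -27391/(-20138 + 46971) = -27391/26833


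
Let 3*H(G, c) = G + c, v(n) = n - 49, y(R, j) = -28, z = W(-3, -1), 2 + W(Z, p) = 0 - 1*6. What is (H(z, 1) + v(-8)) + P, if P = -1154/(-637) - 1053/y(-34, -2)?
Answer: -152227/7644 ≈ -19.915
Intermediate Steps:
W(Z, p) = -8 (W(Z, p) = -2 + (0 - 1*6) = -2 + (0 - 6) = -2 - 6 = -8)
z = -8
v(n) = -49 + n
P = 100439/2548 (P = -1154/(-637) - 1053/(-28) = -1154*(-1/637) - 1053*(-1/28) = 1154/637 + 1053/28 = 100439/2548 ≈ 39.419)
H(G, c) = G/3 + c/3 (H(G, c) = (G + c)/3 = G/3 + c/3)
(H(z, 1) + v(-8)) + P = (((⅓)*(-8) + (⅓)*1) + (-49 - 8)) + 100439/2548 = ((-8/3 + ⅓) - 57) + 100439/2548 = (-7/3 - 57) + 100439/2548 = -178/3 + 100439/2548 = -152227/7644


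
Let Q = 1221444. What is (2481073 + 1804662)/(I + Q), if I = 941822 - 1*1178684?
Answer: 4285735/984582 ≈ 4.3528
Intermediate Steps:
I = -236862 (I = 941822 - 1178684 = -236862)
(2481073 + 1804662)/(I + Q) = (2481073 + 1804662)/(-236862 + 1221444) = 4285735/984582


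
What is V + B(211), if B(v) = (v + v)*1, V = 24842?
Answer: 25264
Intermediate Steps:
B(v) = 2*v (B(v) = (2*v)*1 = 2*v)
V + B(211) = 24842 + 2*211 = 24842 + 422 = 25264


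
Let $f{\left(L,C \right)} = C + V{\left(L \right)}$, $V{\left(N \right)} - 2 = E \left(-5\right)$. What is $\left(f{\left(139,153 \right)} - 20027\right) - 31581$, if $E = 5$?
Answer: $-51478$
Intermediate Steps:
$V{\left(N \right)} = -23$ ($V{\left(N \right)} = 2 + 5 \left(-5\right) = 2 - 25 = -23$)
$f{\left(L,C \right)} = -23 + C$ ($f{\left(L,C \right)} = C - 23 = -23 + C$)
$\left(f{\left(139,153 \right)} - 20027\right) - 31581 = \left(\left(-23 + 153\right) - 20027\right) - 31581 = \left(130 - 20027\right) - 31581 = -19897 - 31581 = -51478$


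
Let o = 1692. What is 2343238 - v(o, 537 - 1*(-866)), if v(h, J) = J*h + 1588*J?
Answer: -2258602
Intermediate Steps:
v(h, J) = 1588*J + J*h
2343238 - v(o, 537 - 1*(-866)) = 2343238 - (537 - 1*(-866))*(1588 + 1692) = 2343238 - (537 + 866)*3280 = 2343238 - 1403*3280 = 2343238 - 1*4601840 = 2343238 - 4601840 = -2258602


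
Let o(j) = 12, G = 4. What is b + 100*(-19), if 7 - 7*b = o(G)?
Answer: -13305/7 ≈ -1900.7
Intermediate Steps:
b = -5/7 (b = 1 - 1/7*12 = 1 - 12/7 = -5/7 ≈ -0.71429)
b + 100*(-19) = -5/7 + 100*(-19) = -5/7 - 1900 = -13305/7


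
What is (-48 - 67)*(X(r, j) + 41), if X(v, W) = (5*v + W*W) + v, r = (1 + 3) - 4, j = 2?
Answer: -5175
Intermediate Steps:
r = 0 (r = 4 - 4 = 0)
X(v, W) = W² + 6*v (X(v, W) = (5*v + W²) + v = (W² + 5*v) + v = W² + 6*v)
(-48 - 67)*(X(r, j) + 41) = (-48 - 67)*((2² + 6*0) + 41) = -115*((4 + 0) + 41) = -115*(4 + 41) = -115*45 = -5175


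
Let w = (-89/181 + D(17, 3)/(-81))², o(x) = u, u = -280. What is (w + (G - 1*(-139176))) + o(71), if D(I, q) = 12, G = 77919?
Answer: 5178152338864/23882769 ≈ 2.1682e+5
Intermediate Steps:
o(x) = -280
w = 9778129/23882769 (w = (-89/181 + 12/(-81))² = (-89*1/181 + 12*(-1/81))² = (-89/181 - 4/27)² = (-3127/4887)² = 9778129/23882769 ≈ 0.40942)
(w + (G - 1*(-139176))) + o(71) = (9778129/23882769 + (77919 - 1*(-139176))) - 280 = (9778129/23882769 + (77919 + 139176)) - 280 = (9778129/23882769 + 217095) - 280 = 5184839514184/23882769 - 280 = 5178152338864/23882769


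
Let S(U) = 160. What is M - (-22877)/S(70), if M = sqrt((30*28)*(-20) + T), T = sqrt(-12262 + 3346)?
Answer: 22877/160 + sqrt(-16800 + 2*I*sqrt(2229)) ≈ 143.35 + 129.62*I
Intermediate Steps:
T = 2*I*sqrt(2229) (T = sqrt(-8916) = 2*I*sqrt(2229) ≈ 94.425*I)
M = sqrt(-16800 + 2*I*sqrt(2229)) (M = sqrt((30*28)*(-20) + 2*I*sqrt(2229)) = sqrt(840*(-20) + 2*I*sqrt(2229)) = sqrt(-16800 + 2*I*sqrt(2229)) ≈ 0.3642 + 129.62*I)
M - (-22877)/S(70) = sqrt(-16800 + 2*I*sqrt(2229)) - (-22877)/160 = sqrt(-16800 + 2*I*sqrt(2229)) - 1*(-22877/160) = sqrt(-16800 + 2*I*sqrt(2229)) + 22877/160 = 22877/160 + sqrt(-16800 + 2*I*sqrt(2229))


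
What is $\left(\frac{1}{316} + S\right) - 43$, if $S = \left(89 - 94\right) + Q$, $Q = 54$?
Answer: $\frac{1897}{316} \approx 6.0032$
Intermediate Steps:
$S = 49$ ($S = \left(89 - 94\right) + 54 = -5 + 54 = 49$)
$\left(\frac{1}{316} + S\right) - 43 = \left(\frac{1}{316} + 49\right) - 43 = \frac{15485}{316} - 43 = \frac{1897}{316}$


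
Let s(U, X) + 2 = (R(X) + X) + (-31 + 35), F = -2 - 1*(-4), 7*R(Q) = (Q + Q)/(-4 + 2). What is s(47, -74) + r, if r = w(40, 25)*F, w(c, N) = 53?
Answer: 312/7 ≈ 44.571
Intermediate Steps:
R(Q) = -Q/7 (R(Q) = ((Q + Q)/(-4 + 2))/7 = ((2*Q)/(-2))/7 = ((2*Q)*(-½))/7 = (-Q)/7 = -Q/7)
F = 2 (F = -2 + 4 = 2)
r = 106 (r = 53*2 = 106)
s(U, X) = 2 + 6*X/7 (s(U, X) = -2 + ((-X/7 + X) + (-31 + 35)) = -2 + (6*X/7 + 4) = -2 + (4 + 6*X/7) = 2 + 6*X/7)
s(47, -74) + r = (2 + (6/7)*(-74)) + 106 = (2 - 444/7) + 106 = -430/7 + 106 = 312/7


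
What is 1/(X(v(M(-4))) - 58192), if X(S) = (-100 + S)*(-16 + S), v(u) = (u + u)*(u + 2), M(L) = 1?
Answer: -1/57252 ≈ -1.7467e-5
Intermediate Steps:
v(u) = 2*u*(2 + u) (v(u) = (2*u)*(2 + u) = 2*u*(2 + u))
1/(X(v(M(-4))) - 58192) = 1/((1600 + (2*1*(2 + 1))² - 232*(2 + 1)) - 58192) = 1/((1600 + (2*1*3)² - 232*3) - 58192) = 1/((1600 + 6² - 116*6) - 58192) = 1/((1600 + 36 - 696) - 58192) = 1/(940 - 58192) = 1/(-57252) = -1/57252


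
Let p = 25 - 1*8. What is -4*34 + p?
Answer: -119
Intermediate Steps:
p = 17 (p = 25 - 8 = 17)
-4*34 + p = -4*34 + 17 = -136 + 17 = -119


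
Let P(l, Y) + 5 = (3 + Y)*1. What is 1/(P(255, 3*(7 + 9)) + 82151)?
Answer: 1/82197 ≈ 1.2166e-5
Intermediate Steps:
P(l, Y) = -2 + Y (P(l, Y) = -5 + (3 + Y)*1 = -5 + (3 + Y) = -2 + Y)
1/(P(255, 3*(7 + 9)) + 82151) = 1/((-2 + 3*(7 + 9)) + 82151) = 1/((-2 + 3*16) + 82151) = 1/((-2 + 48) + 82151) = 1/(46 + 82151) = 1/82197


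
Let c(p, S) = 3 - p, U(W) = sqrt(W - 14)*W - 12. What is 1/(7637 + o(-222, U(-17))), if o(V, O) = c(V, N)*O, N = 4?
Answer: 4937/477923344 + 3825*I*sqrt(31)/477923344 ≈ 1.033e-5 + 4.4561e-5*I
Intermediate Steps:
U(W) = -12 + W*sqrt(-14 + W) (U(W) = sqrt(-14 + W)*W - 12 = W*sqrt(-14 + W) - 12 = -12 + W*sqrt(-14 + W))
o(V, O) = O*(3 - V) (o(V, O) = (3 - V)*O = O*(3 - V))
1/(7637 + o(-222, U(-17))) = 1/(7637 + (-12 - 17*sqrt(-14 - 17))*(3 - 1*(-222))) = 1/(7637 + (-12 - 17*I*sqrt(31))*(3 + 222)) = 1/(7637 + (-12 - 17*I*sqrt(31))*225) = 1/(7637 + (-2700 - 3825*I*sqrt(31))) = 1/(4937 - 3825*I*sqrt(31))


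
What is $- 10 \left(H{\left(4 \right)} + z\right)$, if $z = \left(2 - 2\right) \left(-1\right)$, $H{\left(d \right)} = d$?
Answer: $-40$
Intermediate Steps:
$z = 0$ ($z = 0 \left(-1\right) = 0$)
$- 10 \left(H{\left(4 \right)} + z\right) = - 10 \left(4 + 0\right) = \left(-10\right) 4 = -40$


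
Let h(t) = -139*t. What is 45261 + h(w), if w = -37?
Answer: 50404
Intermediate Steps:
45261 + h(w) = 45261 - 139*(-37) = 45261 + 5143 = 50404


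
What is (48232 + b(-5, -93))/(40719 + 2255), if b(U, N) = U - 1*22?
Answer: 48205/42974 ≈ 1.1217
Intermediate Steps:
b(U, N) = -22 + U (b(U, N) = U - 22 = -22 + U)
(48232 + b(-5, -93))/(40719 + 2255) = (48232 + (-22 - 5))/(40719 + 2255) = (48232 - 27)/42974 = 48205*(1/42974) = 48205/42974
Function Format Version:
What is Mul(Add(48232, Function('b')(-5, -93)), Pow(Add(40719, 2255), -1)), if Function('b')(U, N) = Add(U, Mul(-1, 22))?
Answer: Rational(48205, 42974) ≈ 1.1217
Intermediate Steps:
Function('b')(U, N) = Add(-22, U) (Function('b')(U, N) = Add(U, -22) = Add(-22, U))
Mul(Add(48232, Function('b')(-5, -93)), Pow(Add(40719, 2255), -1)) = Mul(Add(48232, Add(-22, -5)), Pow(Add(40719, 2255), -1)) = Mul(Add(48232, -27), Pow(42974, -1)) = Mul(48205, Rational(1, 42974)) = Rational(48205, 42974)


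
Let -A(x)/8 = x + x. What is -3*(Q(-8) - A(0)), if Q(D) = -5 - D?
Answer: -9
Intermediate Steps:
A(x) = -16*x (A(x) = -8*(x + x) = -16*x)
-3*(Q(-8) - A(0)) = -3*((-5 - 1*(-8)) - (-16)*0) = -3*((-5 + 8) - 1*0) = -3*(3 + 0) = -3*3 = -9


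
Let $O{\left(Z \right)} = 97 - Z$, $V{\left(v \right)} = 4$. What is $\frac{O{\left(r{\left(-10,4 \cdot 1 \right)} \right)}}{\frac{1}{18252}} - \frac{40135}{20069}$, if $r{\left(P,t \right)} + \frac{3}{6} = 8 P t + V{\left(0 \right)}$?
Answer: $\frac{151464756803}{20069} \approx 7.5472 \cdot 10^{6}$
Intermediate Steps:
$r{\left(P,t \right)} = \frac{7}{2} + 8 P t$ ($r{\left(P,t \right)} = - \frac{1}{2} + \left(8 P t + 4\right) = - \frac{1}{2} + \left(4 + 8 P t\right) = \frac{7}{2} + 8 P t$)
$\frac{O{\left(r{\left(-10,4 \cdot 1 \right)} \right)}}{\frac{1}{18252}} - \frac{40135}{20069} = \frac{97 - \left(\frac{7}{2} + 8 \left(-10\right) 4 \cdot 1\right)}{\frac{1}{18252}} - \frac{40135}{20069} = \left(97 - \left(\frac{7}{2} + 8 \left(-10\right) 4\right)\right) \frac{1}{\frac{1}{18252}} - \frac{40135}{20069} = \left(97 - \left(\frac{7}{2} - 320\right)\right) 18252 - \frac{40135}{20069} = \left(97 - - \frac{633}{2}\right) 18252 - \frac{40135}{20069} = \left(97 + \frac{633}{2}\right) 18252 - \frac{40135}{20069} = \frac{827}{2} \cdot 18252 - \frac{40135}{20069} = 7547202 - \frac{40135}{20069} = \frac{151464756803}{20069}$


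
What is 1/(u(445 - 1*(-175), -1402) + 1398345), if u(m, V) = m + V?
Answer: 1/1397563 ≈ 7.1553e-7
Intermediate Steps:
u(m, V) = V + m
1/(u(445 - 1*(-175), -1402) + 1398345) = 1/((-1402 + (445 - 1*(-175))) + 1398345) = 1/((-1402 + (445 + 175)) + 1398345) = 1/((-1402 + 620) + 1398345) = 1/(-782 + 1398345) = 1/1397563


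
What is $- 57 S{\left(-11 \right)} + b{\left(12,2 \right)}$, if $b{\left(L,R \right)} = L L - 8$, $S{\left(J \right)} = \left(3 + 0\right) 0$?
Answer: $136$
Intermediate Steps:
$S{\left(J \right)} = 0$ ($S{\left(J \right)} = 3 \cdot 0 = 0$)
$b{\left(L,R \right)} = -8 + L^{2}$ ($b{\left(L,R \right)} = L^{2} - 8 = -8 + L^{2}$)
$- 57 S{\left(-11 \right)} + b{\left(12,2 \right)} = \left(-57\right) 0 - \left(8 - 12^{2}\right) = 0 + \left(-8 + 144\right) = 0 + 136 = 136$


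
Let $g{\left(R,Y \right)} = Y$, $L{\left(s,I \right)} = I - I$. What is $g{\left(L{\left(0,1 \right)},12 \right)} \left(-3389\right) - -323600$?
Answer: $282932$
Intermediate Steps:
$L{\left(s,I \right)} = 0$
$g{\left(L{\left(0,1 \right)},12 \right)} \left(-3389\right) - -323600 = 12 \left(-3389\right) - -323600 = -40668 + 323600 = 282932$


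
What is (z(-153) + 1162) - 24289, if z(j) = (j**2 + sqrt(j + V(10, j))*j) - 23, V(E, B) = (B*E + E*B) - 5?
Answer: 259 - 153*I*sqrt(3218) ≈ 259.0 - 8679.3*I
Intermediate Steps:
V(E, B) = -5 + 2*B*E (V(E, B) = (B*E + B*E) - 5 = 2*B*E - 5 = -5 + 2*B*E)
z(j) = -23 + j**2 + j*sqrt(-5 + 21*j) (z(j) = (j**2 + sqrt(j + (-5 + 2*j*10))*j) - 23 = (j**2 + sqrt(j + (-5 + 20*j))*j) - 23 = (j**2 + sqrt(-5 + 21*j)*j) - 23 = (j**2 + j*sqrt(-5 + 21*j)) - 23 = -23 + j**2 + j*sqrt(-5 + 21*j))
(z(-153) + 1162) - 24289 = ((-23 + (-153)**2 - 153*sqrt(-5 + 21*(-153))) + 1162) - 24289 = ((-23 + 23409 - 153*sqrt(-5 - 3213)) + 1162) - 24289 = ((-23 + 23409 - 153*I*sqrt(3218)) + 1162) - 24289 = ((23386 - 153*I*sqrt(3218)) + 1162) - 24289 = (24548 - 153*I*sqrt(3218)) - 24289 = 259 - 153*I*sqrt(3218)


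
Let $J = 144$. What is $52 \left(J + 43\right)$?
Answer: $9724$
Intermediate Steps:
$52 \left(J + 43\right) = 52 \left(144 + 43\right) = 52 \cdot 187 = 9724$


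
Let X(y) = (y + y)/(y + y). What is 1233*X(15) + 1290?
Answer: 2523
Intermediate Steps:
X(y) = 1 (X(y) = (2*y)/((2*y)) = (2*y)*(1/(2*y)) = 1)
1233*X(15) + 1290 = 1233*1 + 1290 = 1233 + 1290 = 2523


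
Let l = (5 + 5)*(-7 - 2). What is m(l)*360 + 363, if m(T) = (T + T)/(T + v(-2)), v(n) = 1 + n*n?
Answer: 19131/17 ≈ 1125.4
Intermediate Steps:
v(n) = 1 + n²
l = -90 (l = 10*(-9) = -90)
m(T) = 2*T/(5 + T) (m(T) = (T + T)/(T + (1 + (-2)²)) = (2*T)/(T + (1 + 4)) = (2*T)/(T + 5) = (2*T)/(5 + T) = 2*T/(5 + T))
m(l)*360 + 363 = (2*(-90)/(5 - 90))*360 + 363 = (2*(-90)/(-85))*360 + 363 = (2*(-90)*(-1/85))*360 + 363 = (36/17)*360 + 363 = 12960/17 + 363 = 19131/17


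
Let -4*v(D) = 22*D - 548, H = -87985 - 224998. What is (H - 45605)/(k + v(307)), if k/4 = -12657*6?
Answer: 717176/610639 ≈ 1.1745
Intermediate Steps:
H = -312983
k = -303768 (k = 4*(-12657*6) = 4*(-75942) = -303768)
v(D) = 137 - 11*D/2 (v(D) = -(22*D - 548)/4 = -(-548 + 22*D)/4 = 137 - 11*D/2)
(H - 45605)/(k + v(307)) = (-312983 - 45605)/(-303768 + (137 - 11/2*307)) = -358588/(-303768 + (137 - 3377/2)) = -358588/(-303768 - 3103/2) = -358588/(-610639/2) = -358588*(-2/610639) = 717176/610639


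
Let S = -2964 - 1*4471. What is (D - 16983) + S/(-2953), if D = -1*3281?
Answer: -59832157/2953 ≈ -20261.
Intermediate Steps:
S = -7435 (S = -2964 - 4471 = -7435)
D = -3281
(D - 16983) + S/(-2953) = (-3281 - 16983) - 7435/(-2953) = -20264 - 7435*(-1/2953) = -20264 + 7435/2953 = -59832157/2953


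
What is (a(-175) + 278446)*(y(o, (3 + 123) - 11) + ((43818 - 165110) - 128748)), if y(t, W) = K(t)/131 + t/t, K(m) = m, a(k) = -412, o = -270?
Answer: -9107109044886/131 ≈ -6.9520e+10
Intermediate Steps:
y(t, W) = 1 + t/131 (y(t, W) = t/131 + t/t = t*(1/131) + 1 = t/131 + 1 = 1 + t/131)
(a(-175) + 278446)*(y(o, (3 + 123) - 11) + ((43818 - 165110) - 128748)) = (-412 + 278446)*((1 + (1/131)*(-270)) + ((43818 - 165110) - 128748)) = 278034*((1 - 270/131) + (-121292 - 128748)) = 278034*(-139/131 - 250040) = 278034*(-32755379/131) = -9107109044886/131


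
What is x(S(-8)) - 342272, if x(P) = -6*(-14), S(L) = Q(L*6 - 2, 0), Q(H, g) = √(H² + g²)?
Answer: -342188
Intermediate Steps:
S(L) = √((-2 + 6*L)²) (S(L) = √((L*6 - 2)² + 0²) = √((6*L - 2)² + 0) = √((-2 + 6*L)² + 0) = √((-2 + 6*L)²))
x(P) = 84
x(S(-8)) - 342272 = 84 - 342272 = -342188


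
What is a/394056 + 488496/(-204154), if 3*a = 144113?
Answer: -274031546963/120672162936 ≈ -2.2709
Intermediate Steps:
a = 144113/3 (a = (⅓)*144113 = 144113/3 ≈ 48038.)
a/394056 + 488496/(-204154) = (144113/3)/394056 + 488496/(-204154) = (144113/3)*(1/394056) + 488496*(-1/204154) = 144113/1182168 - 244248/102077 = -274031546963/120672162936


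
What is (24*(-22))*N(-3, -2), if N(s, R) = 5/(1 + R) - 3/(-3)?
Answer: 2112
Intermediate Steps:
N(s, R) = 1 + 5/(1 + R) (N(s, R) = 5/(1 + R) - 3*(-⅓) = 5/(1 + R) + 1 = 1 + 5/(1 + R))
(24*(-22))*N(-3, -2) = (24*(-22))*((6 - 2)/(1 - 2)) = -528*4/(-1) = -(-528)*4 = -528*(-4) = 2112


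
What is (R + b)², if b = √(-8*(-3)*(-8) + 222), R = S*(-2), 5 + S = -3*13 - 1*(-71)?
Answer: (54 - √30)² ≈ 2354.5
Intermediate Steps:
S = 27 (S = -5 + (-3*13 - 1*(-71)) = -5 + (-39 + 71) = -5 + 32 = 27)
R = -54 (R = 27*(-2) = -54)
b = √30 (b = √(24*(-8) + 222) = √(-192 + 222) = √30 ≈ 5.4772)
(R + b)² = (-54 + √30)²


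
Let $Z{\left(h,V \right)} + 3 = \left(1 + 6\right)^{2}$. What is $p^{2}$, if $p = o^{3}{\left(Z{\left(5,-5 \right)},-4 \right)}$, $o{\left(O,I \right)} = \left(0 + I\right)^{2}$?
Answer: $16777216$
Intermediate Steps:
$Z{\left(h,V \right)} = 46$ ($Z{\left(h,V \right)} = -3 + \left(1 + 6\right)^{2} = -3 + 7^{2} = -3 + 49 = 46$)
$o{\left(O,I \right)} = I^{2}$
$p = 4096$ ($p = \left(\left(-4\right)^{2}\right)^{3} = 16^{3} = 4096$)
$p^{2} = 4096^{2} = 16777216$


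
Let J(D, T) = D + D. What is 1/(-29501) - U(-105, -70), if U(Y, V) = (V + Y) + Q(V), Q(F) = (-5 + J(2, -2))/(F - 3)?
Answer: 376845701/2153573 ≈ 174.99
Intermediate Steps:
J(D, T) = 2*D
Q(F) = -1/(-3 + F) (Q(F) = (-5 + 2*2)/(F - 3) = (-5 + 4)/(-3 + F) = -1/(-3 + F))
U(Y, V) = V + Y - 1/(-3 + V) (U(Y, V) = (V + Y) - 1/(-3 + V) = V + Y - 1/(-3 + V))
1/(-29501) - U(-105, -70) = 1/(-29501) - (-1 + (-3 - 70)*(-70 - 105))/(-3 - 70) = -1/29501 - (-1 - 73*(-175))/(-73) = -1/29501 - (-1)*(-1 + 12775)/73 = -1/29501 - (-1)*12774/73 = -1/29501 - 1*(-12774/73) = -1/29501 + 12774/73 = 376845701/2153573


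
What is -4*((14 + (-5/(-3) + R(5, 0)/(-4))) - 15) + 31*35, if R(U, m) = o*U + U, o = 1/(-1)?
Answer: 3247/3 ≈ 1082.3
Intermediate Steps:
o = -1 (o = 1*(-1) = -1)
R(U, m) = 0 (R(U, m) = -U + U = 0)
-4*((14 + (-5/(-3) + R(5, 0)/(-4))) - 15) + 31*35 = -4*((14 + (-5/(-3) + 0/(-4))) - 15) + 31*35 = -4*((14 + (-5*(-⅓) + 0*(-¼))) - 15) + 1085 = -4*((14 + (5/3 + 0)) - 15) + 1085 = -4*((14 + 5/3) - 15) + 1085 = -4*(47/3 - 15) + 1085 = -4*⅔ + 1085 = -8/3 + 1085 = 3247/3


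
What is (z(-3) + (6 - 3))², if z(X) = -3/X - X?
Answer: 49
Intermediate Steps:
z(X) = -X - 3/X
(z(-3) + (6 - 3))² = ((-1*(-3) - 3/(-3)) + (6 - 3))² = ((3 - 3*(-⅓)) + 3)² = ((3 + 1) + 3)² = (4 + 3)² = 7² = 49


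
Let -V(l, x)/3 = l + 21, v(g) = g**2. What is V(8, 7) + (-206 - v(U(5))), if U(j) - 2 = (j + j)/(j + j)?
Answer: -302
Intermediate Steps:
U(j) = 3 (U(j) = 2 + (j + j)/(j + j) = 2 + (2*j)/((2*j)) = 2 + (2*j)*(1/(2*j)) = 2 + 1 = 3)
V(l, x) = -63 - 3*l (V(l, x) = -3*(l + 21) = -3*(21 + l) = -63 - 3*l)
V(8, 7) + (-206 - v(U(5))) = (-63 - 3*8) + (-206 - 1*3**2) = (-63 - 24) + (-206 - 1*9) = -87 + (-206 - 9) = -87 - 215 = -302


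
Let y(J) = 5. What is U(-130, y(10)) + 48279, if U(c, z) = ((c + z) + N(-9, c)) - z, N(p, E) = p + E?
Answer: 48010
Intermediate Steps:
N(p, E) = E + p
U(c, z) = -9 + 2*c (U(c, z) = ((c + z) + (c - 9)) - z = ((c + z) + (-9 + c)) - z = (-9 + z + 2*c) - z = -9 + 2*c)
U(-130, y(10)) + 48279 = (-9 + 2*(-130)) + 48279 = (-9 - 260) + 48279 = -269 + 48279 = 48010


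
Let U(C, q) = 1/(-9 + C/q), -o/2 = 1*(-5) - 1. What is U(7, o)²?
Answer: 144/10201 ≈ 0.014116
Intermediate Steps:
o = 12 (o = -2*(1*(-5) - 1) = -2*(-5 - 1) = -2*(-6) = 12)
U(7, o)² = (12/(7 - 9*12))² = (12/(7 - 108))² = (12/(-101))² = (12*(-1/101))² = (-12/101)² = 144/10201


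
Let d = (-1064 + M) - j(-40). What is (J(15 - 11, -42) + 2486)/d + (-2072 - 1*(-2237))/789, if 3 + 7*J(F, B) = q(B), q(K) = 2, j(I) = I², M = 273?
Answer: -3655928/4401831 ≈ -0.83055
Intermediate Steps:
J(F, B) = -⅐ (J(F, B) = -3/7 + (⅐)*2 = -3/7 + 2/7 = -⅐)
d = -2391 (d = (-1064 + 273) - 1*(-40)² = -791 - 1*1600 = -791 - 1600 = -2391)
(J(15 - 11, -42) + 2486)/d + (-2072 - 1*(-2237))/789 = (-⅐ + 2486)/(-2391) + (-2072 - 1*(-2237))/789 = (17401/7)*(-1/2391) + (-2072 + 2237)*(1/789) = -17401/16737 + 165*(1/789) = -17401/16737 + 55/263 = -3655928/4401831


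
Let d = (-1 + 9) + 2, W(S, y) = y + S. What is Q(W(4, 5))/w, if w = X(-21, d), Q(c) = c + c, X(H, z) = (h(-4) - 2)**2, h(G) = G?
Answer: 1/2 ≈ 0.50000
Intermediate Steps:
W(S, y) = S + y
d = 10 (d = 8 + 2 = 10)
X(H, z) = 36 (X(H, z) = (-4 - 2)**2 = (-6)**2 = 36)
Q(c) = 2*c
w = 36
Q(W(4, 5))/w = (2*(4 + 5))/36 = (2*9)*(1/36) = 18*(1/36) = 1/2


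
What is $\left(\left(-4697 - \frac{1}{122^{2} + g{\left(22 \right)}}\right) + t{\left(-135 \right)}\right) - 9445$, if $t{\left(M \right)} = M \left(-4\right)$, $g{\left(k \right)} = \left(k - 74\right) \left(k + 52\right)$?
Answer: $- \frac{150111673}{11036} \approx -13602.0$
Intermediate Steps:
$g{\left(k \right)} = \left(-74 + k\right) \left(52 + k\right)$
$t{\left(M \right)} = - 4 M$
$\left(\left(-4697 - \frac{1}{122^{2} + g{\left(22 \right)}}\right) + t{\left(-135 \right)}\right) - 9445 = \left(\left(-4697 - \frac{1}{122^{2} - \left(4332 - 484\right)}\right) - -540\right) - 9445 = \left(\left(-4697 - \frac{1}{14884 - 3848}\right) + 540\right) - 9445 = \left(\left(-4697 - \frac{1}{11036}\right) + 540\right) - 9445 = \left(- \frac{51836093}{11036} + 540\right) - 9445 = - \frac{45876653}{11036} - 9445 = - \frac{150111673}{11036}$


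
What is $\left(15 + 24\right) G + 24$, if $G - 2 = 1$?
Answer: $141$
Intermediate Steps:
$G = 3$ ($G = 2 + 1 = 3$)
$\left(15 + 24\right) G + 24 = \left(15 + 24\right) 3 + 24 = 39 \cdot 3 + 24 = 117 + 24 = 141$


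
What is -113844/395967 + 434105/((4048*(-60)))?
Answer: -1209343547/582863424 ≈ -2.0748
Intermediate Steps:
-113844/395967 + 434105/((4048*(-60))) = -113844*1/395967 + 434105/(-242880) = -37948/131989 + 434105*(-1/242880) = -37948/131989 - 86821/48576 = -1209343547/582863424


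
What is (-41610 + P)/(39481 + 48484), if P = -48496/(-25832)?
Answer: -134352628/284038985 ≈ -0.47301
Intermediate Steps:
P = 6062/3229 (P = -48496*(-1/25832) = 6062/3229 ≈ 1.8774)
(-41610 + P)/(39481 + 48484) = (-41610 + 6062/3229)/(39481 + 48484) = -134352628/3229/87965 = -134352628/3229*1/87965 = -134352628/284038985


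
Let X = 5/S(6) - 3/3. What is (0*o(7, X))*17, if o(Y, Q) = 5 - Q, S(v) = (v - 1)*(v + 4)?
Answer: 0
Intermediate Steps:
S(v) = (-1 + v)*(4 + v)
X = -9/10 (X = 5/(-4 + 6² + 3*6) - 3/3 = 5/(-4 + 36 + 18) - 3*⅓ = 5/50 - 1 = 5*(1/50) - 1 = ⅒ - 1 = -9/10 ≈ -0.90000)
(0*o(7, X))*17 = (0*(5 - 1*(-9/10)))*17 = (0*(5 + 9/10))*17 = (0*(59/10))*17 = 0*17 = 0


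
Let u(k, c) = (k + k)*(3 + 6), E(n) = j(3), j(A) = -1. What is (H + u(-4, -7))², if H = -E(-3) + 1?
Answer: 4900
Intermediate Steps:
E(n) = -1
u(k, c) = 18*k (u(k, c) = (2*k)*9 = 18*k)
H = 2 (H = -1*(-1) + 1 = 1 + 1 = 2)
(H + u(-4, -7))² = (2 + 18*(-4))² = (2 - 72)² = (-70)² = 4900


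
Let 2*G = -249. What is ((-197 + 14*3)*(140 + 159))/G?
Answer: 92690/249 ≈ 372.25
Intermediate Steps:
G = -249/2 (G = (½)*(-249) = -249/2 ≈ -124.50)
((-197 + 14*3)*(140 + 159))/G = ((-197 + 14*3)*(140 + 159))/(-249/2) = ((-197 + 42)*299)*(-2/249) = -155*299*(-2/249) = -46345*(-2/249) = 92690/249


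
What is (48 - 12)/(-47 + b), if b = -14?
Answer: -36/61 ≈ -0.59016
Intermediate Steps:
(48 - 12)/(-47 + b) = (48 - 12)/(-47 - 14) = 36/(-61) = 36*(-1/61) = -36/61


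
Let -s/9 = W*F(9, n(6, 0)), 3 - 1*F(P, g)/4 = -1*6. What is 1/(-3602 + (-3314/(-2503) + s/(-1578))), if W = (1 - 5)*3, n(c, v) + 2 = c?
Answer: -658289/2371907340 ≈ -0.00027754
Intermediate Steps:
n(c, v) = -2 + c
F(P, g) = 36 (F(P, g) = 12 - (-4)*6 = 12 - 4*(-6) = 12 + 24 = 36)
W = -12 (W = -4*3 = -12)
s = 3888 (s = -(-108)*36 = -9*(-432) = 3888)
1/(-3602 + (-3314/(-2503) + s/(-1578))) = 1/(-3602 + (-3314/(-2503) + 3888/(-1578))) = 1/(-3602 + (-3314*(-1/2503) + 3888*(-1/1578))) = 1/(-3602 + (3314/2503 - 648/263)) = 1/(-3602 - 750362/658289) = 1/(-2371907340/658289) = -658289/2371907340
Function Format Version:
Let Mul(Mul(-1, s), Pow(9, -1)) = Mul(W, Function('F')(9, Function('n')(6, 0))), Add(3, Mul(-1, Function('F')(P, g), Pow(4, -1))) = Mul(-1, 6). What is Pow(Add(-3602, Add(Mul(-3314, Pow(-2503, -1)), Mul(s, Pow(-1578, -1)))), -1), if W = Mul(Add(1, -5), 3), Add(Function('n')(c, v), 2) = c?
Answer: Rational(-658289, 2371907340) ≈ -0.00027754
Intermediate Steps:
Function('n')(c, v) = Add(-2, c)
Function('F')(P, g) = 36 (Function('F')(P, g) = Add(12, Mul(-4, Mul(-1, 6))) = Add(12, Mul(-4, -6)) = Add(12, 24) = 36)
W = -12 (W = Mul(-4, 3) = -12)
s = 3888 (s = Mul(-9, Mul(-12, 36)) = Mul(-9, -432) = 3888)
Pow(Add(-3602, Add(Mul(-3314, Pow(-2503, -1)), Mul(s, Pow(-1578, -1)))), -1) = Pow(Add(-3602, Add(Mul(-3314, Pow(-2503, -1)), Mul(3888, Pow(-1578, -1)))), -1) = Pow(Add(-3602, Add(Mul(-3314, Rational(-1, 2503)), Mul(3888, Rational(-1, 1578)))), -1) = Pow(Add(-3602, Add(Rational(3314, 2503), Rational(-648, 263))), -1) = Pow(Add(-3602, Rational(-750362, 658289)), -1) = Pow(Rational(-2371907340, 658289), -1) = Rational(-658289, 2371907340)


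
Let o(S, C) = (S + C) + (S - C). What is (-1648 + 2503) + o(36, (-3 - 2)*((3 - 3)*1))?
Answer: 927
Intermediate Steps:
o(S, C) = 2*S (o(S, C) = (C + S) + (S - C) = 2*S)
(-1648 + 2503) + o(36, (-3 - 2)*((3 - 3)*1)) = (-1648 + 2503) + 2*36 = 855 + 72 = 927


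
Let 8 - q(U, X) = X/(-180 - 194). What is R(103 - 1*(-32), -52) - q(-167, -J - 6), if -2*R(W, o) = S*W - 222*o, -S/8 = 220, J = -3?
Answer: 42269483/374 ≈ 1.1302e+5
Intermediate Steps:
S = -1760 (S = -8*220 = -1760)
q(U, X) = 8 + X/374 (q(U, X) = 8 - X/(-180 - 194) = 8 - X/(-374) = 8 - (-1)*X/374 = 8 + X/374)
R(W, o) = 111*o + 880*W (R(W, o) = -(-1760*W - 222*o)/2 = 111*o + 880*W)
R(103 - 1*(-32), -52) - q(-167, -J - 6) = (111*(-52) + 880*(103 - 1*(-32))) - (8 + (-1*(-3) - 6)/374) = (-5772 + 880*(103 + 32)) - (8 + (3 - 6)/374) = (-5772 + 880*135) - (8 + (1/374)*(-3)) = (-5772 + 118800) - (8 - 3/374) = 113028 - 1*2989/374 = 113028 - 2989/374 = 42269483/374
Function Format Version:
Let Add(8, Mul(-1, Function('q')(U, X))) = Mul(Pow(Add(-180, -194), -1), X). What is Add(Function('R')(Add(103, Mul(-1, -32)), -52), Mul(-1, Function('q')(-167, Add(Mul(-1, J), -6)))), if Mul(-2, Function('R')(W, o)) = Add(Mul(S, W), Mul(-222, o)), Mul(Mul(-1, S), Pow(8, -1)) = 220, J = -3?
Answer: Rational(42269483, 374) ≈ 1.1302e+5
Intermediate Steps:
S = -1760 (S = Mul(-8, 220) = -1760)
Function('q')(U, X) = Add(8, Mul(Rational(1, 374), X)) (Function('q')(U, X) = Add(8, Mul(-1, Mul(Pow(Add(-180, -194), -1), X))) = Add(8, Mul(-1, Mul(Pow(-374, -1), X))) = Add(8, Mul(-1, Mul(Rational(-1, 374), X))) = Add(8, Mul(Rational(1, 374), X)))
Function('R')(W, o) = Add(Mul(111, o), Mul(880, W)) (Function('R')(W, o) = Mul(Rational(-1, 2), Add(Mul(-1760, W), Mul(-222, o))) = Add(Mul(111, o), Mul(880, W)))
Add(Function('R')(Add(103, Mul(-1, -32)), -52), Mul(-1, Function('q')(-167, Add(Mul(-1, J), -6)))) = Add(Add(Mul(111, -52), Mul(880, Add(103, Mul(-1, -32)))), Mul(-1, Add(8, Mul(Rational(1, 374), Add(Mul(-1, -3), -6))))) = Add(Add(-5772, Mul(880, Add(103, 32))), Mul(-1, Add(8, Mul(Rational(1, 374), Add(3, -6))))) = Add(Add(-5772, Mul(880, 135)), Mul(-1, Add(8, Mul(Rational(1, 374), -3)))) = Add(Add(-5772, 118800), Mul(-1, Add(8, Rational(-3, 374)))) = Add(113028, Mul(-1, Rational(2989, 374))) = Add(113028, Rational(-2989, 374)) = Rational(42269483, 374)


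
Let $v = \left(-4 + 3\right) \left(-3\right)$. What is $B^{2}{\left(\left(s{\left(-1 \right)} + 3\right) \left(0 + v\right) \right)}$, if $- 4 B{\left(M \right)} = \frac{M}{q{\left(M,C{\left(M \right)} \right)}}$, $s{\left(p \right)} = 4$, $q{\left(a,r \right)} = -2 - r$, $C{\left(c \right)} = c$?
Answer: $\frac{441}{8464} \approx 0.052103$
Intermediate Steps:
$v = 3$ ($v = \left(-1\right) \left(-3\right) = 3$)
$B{\left(M \right)} = - \frac{M}{4 \left(-2 - M\right)}$ ($B{\left(M \right)} = - \frac{M \frac{1}{-2 - M}}{4} = - \frac{M}{4 \left(-2 - M\right)}$)
$B^{2}{\left(\left(s{\left(-1 \right)} + 3\right) \left(0 + v\right) \right)} = \left(\frac{\left(4 + 3\right) \left(0 + 3\right)}{4 \left(2 + \left(4 + 3\right) \left(0 + 3\right)\right)}\right)^{2} = \left(\frac{7 \cdot 3}{4 \left(2 + 7 \cdot 3\right)}\right)^{2} = \left(\frac{1}{4} \cdot 21 \frac{1}{2 + 21}\right)^{2} = \left(\frac{1}{4} \cdot 21 \cdot \frac{1}{23}\right)^{2} = \left(\frac{21}{92}\right)^{2} = \frac{441}{8464}$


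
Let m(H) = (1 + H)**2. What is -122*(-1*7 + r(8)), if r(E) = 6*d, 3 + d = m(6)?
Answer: -32818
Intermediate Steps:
d = 46 (d = -3 + (1 + 6)**2 = -3 + 7**2 = -3 + 49 = 46)
r(E) = 276 (r(E) = 6*46 = 276)
-122*(-1*7 + r(8)) = -122*(-1*7 + 276) = -122*(-7 + 276) = -122*269 = -32818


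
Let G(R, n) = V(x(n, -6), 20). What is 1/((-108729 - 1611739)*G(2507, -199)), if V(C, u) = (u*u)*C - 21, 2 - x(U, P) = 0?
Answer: -1/1340244572 ≈ -7.4613e-10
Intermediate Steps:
x(U, P) = 2 (x(U, P) = 2 - 1*0 = 2 + 0 = 2)
V(C, u) = -21 + C*u² (V(C, u) = u²*C - 21 = C*u² - 21 = -21 + C*u²)
G(R, n) = 779 (G(R, n) = -21 + 2*20² = -21 + 2*400 = -21 + 800 = 779)
1/((-108729 - 1611739)*G(2507, -199)) = 1/(-108729 - 1611739*779) = (1/779)/(-1720468) = -1/1720468*1/779 = -1/1340244572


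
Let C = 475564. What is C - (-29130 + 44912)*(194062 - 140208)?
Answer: -849448264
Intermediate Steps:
C - (-29130 + 44912)*(194062 - 140208) = 475564 - (-29130 + 44912)*(194062 - 140208) = 475564 - 15782*53854 = 475564 - 1*849923828 = 475564 - 849923828 = -849448264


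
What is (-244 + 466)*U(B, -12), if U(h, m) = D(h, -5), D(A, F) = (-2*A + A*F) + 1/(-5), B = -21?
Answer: 162948/5 ≈ 32590.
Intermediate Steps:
D(A, F) = -1/5 - 2*A + A*F (D(A, F) = (-2*A + A*F) - 1/5 = -1/5 - 2*A + A*F)
U(h, m) = -1/5 - 7*h (U(h, m) = -1/5 - 2*h + h*(-5) = -1/5 - 2*h - 5*h = -1/5 - 7*h)
(-244 + 466)*U(B, -12) = (-244 + 466)*(-1/5 - 7*(-21)) = 222*(-1/5 + 147) = 222*(734/5) = 162948/5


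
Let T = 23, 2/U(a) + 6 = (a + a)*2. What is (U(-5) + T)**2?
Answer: 88804/169 ≈ 525.47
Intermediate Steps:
U(a) = 2/(-6 + 4*a) (U(a) = 2/(-6 + (a + a)*2) = 2/(-6 + (2*a)*2) = 2/(-6 + 4*a))
(U(-5) + T)**2 = (1/(-3 + 2*(-5)) + 23)**2 = (1/(-3 - 10) + 23)**2 = (1/(-13) + 23)**2 = (-1/13 + 23)**2 = (298/13)**2 = 88804/169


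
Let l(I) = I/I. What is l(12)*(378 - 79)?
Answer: 299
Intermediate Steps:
l(I) = 1
l(12)*(378 - 79) = 1*(378 - 79) = 1*299 = 299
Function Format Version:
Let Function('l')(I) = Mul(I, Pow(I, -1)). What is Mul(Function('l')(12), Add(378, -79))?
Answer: 299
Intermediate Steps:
Function('l')(I) = 1
Mul(Function('l')(12), Add(378, -79)) = Mul(1, Add(378, -79)) = Mul(1, 299) = 299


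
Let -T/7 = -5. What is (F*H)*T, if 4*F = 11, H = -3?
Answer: -1155/4 ≈ -288.75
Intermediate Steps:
T = 35 (T = -7*(-5) = 35)
F = 11/4 (F = (1/4)*11 = 11/4 ≈ 2.7500)
(F*H)*T = ((11/4)*(-3))*35 = -33/4*35 = -1155/4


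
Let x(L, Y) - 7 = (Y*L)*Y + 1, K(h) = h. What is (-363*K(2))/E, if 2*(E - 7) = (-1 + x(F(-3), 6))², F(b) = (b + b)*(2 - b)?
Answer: -484/383781 ≈ -0.0012611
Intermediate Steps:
F(b) = 2*b*(2 - b) (F(b) = (2*b)*(2 - b) = 2*b*(2 - b))
x(L, Y) = 8 + L*Y² (x(L, Y) = 7 + ((Y*L)*Y + 1) = 7 + ((L*Y)*Y + 1) = 7 + (L*Y² + 1) = 7 + (1 + L*Y²) = 8 + L*Y²)
E = 1151343/2 (E = 7 + (-1 + (8 + (2*(-3)*(2 - 1*(-3)))*6²))²/2 = 7 + (-1 + (8 + (2*(-3)*(2 + 3))*36))²/2 = 7 + (-1 + (8 + (2*(-3)*5)*36))²/2 = 7 + (-1 + (8 - 30*36))²/2 = 7 + (-1 + (8 - 1080))²/2 = 7 + (-1 - 1072)²/2 = 7 + (½)*(-1073)² = 7 + (½)*1151329 = 7 + 1151329/2 = 1151343/2 ≈ 5.7567e+5)
(-363*K(2))/E = (-363*2)/(1151343/2) = -726*2/1151343 = -484/383781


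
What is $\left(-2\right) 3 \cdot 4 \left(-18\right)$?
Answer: $432$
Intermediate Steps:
$\left(-2\right) 3 \cdot 4 \left(-18\right) = \left(-6\right) 4 \left(-18\right) = \left(-24\right) \left(-18\right) = 432$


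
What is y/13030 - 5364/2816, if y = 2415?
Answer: -1577307/917312 ≈ -1.7195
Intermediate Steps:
y/13030 - 5364/2816 = 2415/13030 - 5364/2816 = 2415*(1/13030) - 5364*1/2816 = 483/2606 - 1341/704 = -1577307/917312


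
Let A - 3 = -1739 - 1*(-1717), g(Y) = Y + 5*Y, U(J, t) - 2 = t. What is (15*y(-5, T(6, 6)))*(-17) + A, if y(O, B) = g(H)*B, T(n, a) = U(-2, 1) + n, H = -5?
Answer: 68831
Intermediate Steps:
U(J, t) = 2 + t
T(n, a) = 3 + n (T(n, a) = (2 + 1) + n = 3 + n)
g(Y) = 6*Y
y(O, B) = -30*B (y(O, B) = (6*(-5))*B = -30*B)
A = -19 (A = 3 + (-1739 - 1*(-1717)) = 3 + (-1739 + 1717) = 3 - 22 = -19)
(15*y(-5, T(6, 6)))*(-17) + A = (15*(-30*(3 + 6)))*(-17) - 19 = (15*(-30*9))*(-17) - 19 = (15*(-270))*(-17) - 19 = -4050*(-17) - 19 = 68850 - 19 = 68831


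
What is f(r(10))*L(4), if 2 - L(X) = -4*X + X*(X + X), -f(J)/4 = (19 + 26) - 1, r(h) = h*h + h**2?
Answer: 2464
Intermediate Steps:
r(h) = 2*h**2 (r(h) = h**2 + h**2 = 2*h**2)
f(J) = -176 (f(J) = -4*((19 + 26) - 1) = -4*(45 - 1) = -4*44 = -176)
L(X) = 2 - 2*X**2 + 4*X (L(X) = 2 - (-4*X + X*(X + X)) = 2 - (-4*X + X*(2*X)) = 2 - (-4*X + 2*X**2) = 2 + (-2*X**2 + 4*X) = 2 - 2*X**2 + 4*X)
f(r(10))*L(4) = -176*(2 - 2*4**2 + 4*4) = -176*(2 - 2*16 + 16) = -176*(2 - 32 + 16) = -176*(-14) = 2464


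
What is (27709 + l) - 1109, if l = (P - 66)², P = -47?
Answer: 39369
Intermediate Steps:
l = 12769 (l = (-47 - 66)² = (-113)² = 12769)
(27709 + l) - 1109 = (27709 + 12769) - 1109 = 40478 - 1109 = 39369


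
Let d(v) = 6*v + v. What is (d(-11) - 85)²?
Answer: 26244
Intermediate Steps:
d(v) = 7*v
(d(-11) - 85)² = (7*(-11) - 85)² = (-77 - 85)² = (-162)² = 26244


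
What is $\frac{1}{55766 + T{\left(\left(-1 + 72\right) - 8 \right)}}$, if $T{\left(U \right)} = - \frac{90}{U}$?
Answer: $\frac{7}{390352} \approx 1.7933 \cdot 10^{-5}$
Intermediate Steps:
$\frac{1}{55766 + T{\left(\left(-1 + 72\right) - 8 \right)}} = \frac{1}{55766 - \frac{90}{\left(-1 + 72\right) - 8}} = \frac{1}{55766 - \frac{90}{71 - 8}} = \frac{1}{55766 - \frac{90}{63}} = \frac{1}{55766 - \frac{10}{7}} = \frac{1}{\frac{390352}{7}} = \frac{7}{390352}$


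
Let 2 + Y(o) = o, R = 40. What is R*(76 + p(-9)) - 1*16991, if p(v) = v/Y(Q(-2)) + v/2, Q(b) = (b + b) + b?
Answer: -14086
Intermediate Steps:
Q(b) = 3*b (Q(b) = 2*b + b = 3*b)
Y(o) = -2 + o
p(v) = 3*v/8 (p(v) = v/(-2 + 3*(-2)) + v/2 = v/(-2 - 6) + v*(1/2) = v/(-8) + v/2 = v*(-1/8) + v/2 = -v/8 + v/2 = 3*v/8)
R*(76 + p(-9)) - 1*16991 = 40*(76 + (3/8)*(-9)) - 1*16991 = 40*(76 - 27/8) - 16991 = 40*(581/8) - 16991 = 2905 - 16991 = -14086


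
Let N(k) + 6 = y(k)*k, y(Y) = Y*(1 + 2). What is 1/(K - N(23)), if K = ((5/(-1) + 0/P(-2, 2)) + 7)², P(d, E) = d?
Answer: -1/1577 ≈ -0.00063412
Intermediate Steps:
y(Y) = 3*Y (y(Y) = Y*3 = 3*Y)
K = 4 (K = ((5/(-1) + 0/(-2)) + 7)² = ((5*(-1) + 0*(-½)) + 7)² = ((-5 + 0) + 7)² = (-5 + 7)² = 2² = 4)
N(k) = -6 + 3*k² (N(k) = -6 + (3*k)*k = -6 + 3*k²)
1/(K - N(23)) = 1/(4 - (-6 + 3*23²)) = 1/(4 - (-6 + 3*529)) = 1/(4 - (-6 + 1587)) = 1/(4 - 1*1581) = 1/(4 - 1581) = 1/(-1577) = -1/1577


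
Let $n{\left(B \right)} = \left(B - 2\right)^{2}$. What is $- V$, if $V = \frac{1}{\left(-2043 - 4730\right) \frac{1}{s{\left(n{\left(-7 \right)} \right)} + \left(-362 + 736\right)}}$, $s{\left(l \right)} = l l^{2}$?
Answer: $\frac{531815}{6773} \approx 78.52$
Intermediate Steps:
$n{\left(B \right)} = \left(-2 + B\right)^{2}$
$s{\left(l \right)} = l^{3}$
$V = - \frac{531815}{6773}$ ($V = \frac{1}{\left(-2043 - 4730\right) \frac{1}{\left(\left(-2 - 7\right)^{2}\right)^{3} + \left(-362 + 736\right)}} = \frac{1}{\left(-6773\right) \frac{1}{\left(\left(-9\right)^{2}\right)^{3} + 374}} = \frac{1}{\left(-6773\right) \frac{1}{81^{3} + 374}} = \frac{1}{\left(-6773\right) \frac{1}{531441 + 374}} = \frac{1}{\left(-6773\right) \frac{1}{531815}} = \frac{1}{- \frac{6773}{531815}} = - \frac{531815}{6773} \approx -78.52$)
$- V = \left(-1\right) \left(- \frac{531815}{6773}\right) = \frac{531815}{6773}$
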